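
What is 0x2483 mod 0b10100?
Convert 0x2483 (hexadecimal) → 2×4096 + 4×256 + 8×16 + 3 = 9347 (decimal)
Convert 0b10100 (binary) → 16 + 4 = 20 (decimal)
Compute 9347 mod 20 = 7
7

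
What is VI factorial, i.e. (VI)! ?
Convert VI (Roman numeral) → 5 + 1 = 6 (decimal)
Compute 6! = 720
720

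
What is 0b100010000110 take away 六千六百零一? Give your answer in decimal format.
Convert 0b100010000110 (binary) → 2048 + 128 + 4 + 2 = 2182 (decimal)
Convert 六千六百零一 (Chinese numeral) → 6×1000 + 6×100 + 1 = 6601 (decimal)
Compute 2182 - 6601 = -4419
-4419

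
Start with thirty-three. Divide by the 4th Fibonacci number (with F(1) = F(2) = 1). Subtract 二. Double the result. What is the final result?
Convert thirty-three (English words) → 33 (decimal)
Start: 33
Convert the 4th Fibonacci number (with F(1) = F(2) = 1) (Fibonacci index) → 1, 1, 2, 3 → 3 (decimal)
33 ÷ 3 = 11
Convert 二 (Chinese numeral) → 2 (decimal)
11 - 2 = 9
9 × 2 = 18
18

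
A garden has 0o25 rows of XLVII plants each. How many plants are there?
Convert XLVII (Roman numeral) → 40 + 5 + 1 + 1 = 47 (decimal)
Convert 0o25 (octal) → 2×8 + 5 = 21 (decimal)
Compute 47 × 21 = 987
987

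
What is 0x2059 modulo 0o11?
Convert 0x2059 (hexadecimal) → 2×4096 + 5×16 + 9 = 8281 (decimal)
Convert 0o11 (octal) → 1×8 + 1 = 9 (decimal)
Compute 8281 mod 9 = 1
1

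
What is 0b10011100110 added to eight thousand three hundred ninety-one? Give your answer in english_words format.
Convert 0b10011100110 (binary) → 1024 + 128 + 64 + 32 + 4 + 2 = 1254 (decimal)
Convert eight thousand three hundred ninety-one (English words) → 8×1000 + 3×100 + 91 = 8391 (decimal)
Compute 1254 + 8391 = 9645
Convert 9645 (decimal) → 9645 = 9×1000 + 6×100 + 45 → nine thousand six hundred forty-five (English words)
nine thousand six hundred forty-five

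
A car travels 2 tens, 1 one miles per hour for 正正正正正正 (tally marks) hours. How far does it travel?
Convert 2 tens, 1 one (place-value notation) → 2×10 + 1 = 21 (decimal)
Convert 正正正正正正 (tally marks) → 5 + 5 + 5 + 5 + 5 + 5 = 30 (decimal)
Compute 21 × 30 = 630
630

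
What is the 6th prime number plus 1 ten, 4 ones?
The 6th prime number = 13
Convert 1 ten, 4 ones (place-value notation) → 1×10 + 4 = 14 (decimal)
Compute 13 + 14 = 27
27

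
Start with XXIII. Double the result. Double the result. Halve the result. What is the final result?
Convert XXIII (Roman numeral) → 10 + 10 + 1 + 1 + 1 = 23 (decimal)
Start: 23
23 × 2 = 46
46 × 2 = 92
92 ÷ 2 = 46
46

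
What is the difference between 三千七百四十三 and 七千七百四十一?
Convert 三千七百四十三 (Chinese numeral) → 3×1000 + 7×100 + 4×10 + 3 = 3743 (decimal)
Convert 七千七百四十一 (Chinese numeral) → 7×1000 + 7×100 + 4×10 + 1 = 7741 (decimal)
Difference: |3743 - 7741| = 3998
3998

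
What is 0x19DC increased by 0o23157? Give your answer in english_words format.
Convert 0x19DC (hexadecimal) → 1×4096 + 9×256 + 13×16 + 12 = 6620 (decimal)
Convert 0o23157 (octal) → 2×4096 + 3×512 + 1×64 + 5×8 + 7 = 9839 (decimal)
Compute 6620 + 9839 = 16459
Convert 16459 (decimal) → 16459 = 16×1000 + 4×100 + 59 → sixteen thousand four hundred fifty-nine (English words)
sixteen thousand four hundred fifty-nine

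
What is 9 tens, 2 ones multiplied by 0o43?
Convert 9 tens, 2 ones (place-value notation) → 9×10 + 2 = 92 (decimal)
Convert 0o43 (octal) → 4×8 + 3 = 35 (decimal)
Compute 92 × 35 = 3220
3220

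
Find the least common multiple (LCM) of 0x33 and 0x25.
Convert 0x33 (hexadecimal) → 3×16 + 3 = 51 (decimal)
Convert 0x25 (hexadecimal) → 2×16 + 5 = 37 (decimal)
Compute lcm(51, 37) = 1887
1887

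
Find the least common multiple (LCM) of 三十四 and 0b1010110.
Convert 三十四 (Chinese numeral) → 3×10 + 4 = 34 (decimal)
Convert 0b1010110 (binary) → 64 + 16 + 4 + 2 = 86 (decimal)
Compute lcm(34, 86) = 1462
1462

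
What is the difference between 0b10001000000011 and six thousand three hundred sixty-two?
Convert 0b10001000000011 (binary) → 8192 + 512 + 2 + 1 = 8707 (decimal)
Convert six thousand three hundred sixty-two (English words) → 6×1000 + 3×100 + 62 = 6362 (decimal)
Difference: |8707 - 6362| = 2345
2345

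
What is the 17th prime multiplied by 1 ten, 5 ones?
Convert the 17th prime (prime index) → 59 (decimal)
Convert 1 ten, 5 ones (place-value notation) → 1×10 + 5 = 15 (decimal)
Compute 59 × 15 = 885
885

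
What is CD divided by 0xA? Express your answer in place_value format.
Convert CD (Roman numeral) → 400 (decimal)
Convert 0xA (hexadecimal) → 10 (decimal)
Compute 400 ÷ 10 = 40
Convert 40 (decimal) → 40 = 4×10 → 4 tens (place-value notation)
4 tens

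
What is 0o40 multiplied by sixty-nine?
Convert 0o40 (octal) → 4×8 = 32 (decimal)
Convert sixty-nine (English words) → 69 (decimal)
Compute 32 × 69 = 2208
2208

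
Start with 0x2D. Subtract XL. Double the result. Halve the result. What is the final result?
Convert 0x2D (hexadecimal) → 2×16 + 13 = 45 (decimal)
Start: 45
Convert XL (Roman numeral) → 40 (decimal)
45 - 40 = 5
5 × 2 = 10
10 ÷ 2 = 5
5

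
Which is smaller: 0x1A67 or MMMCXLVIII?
Convert 0x1A67 (hexadecimal) → 1×4096 + 10×256 + 6×16 + 7 = 6759 (decimal)
Convert MMMCXLVIII (Roman numeral) → 1000 + 1000 + 1000 + 100 + 40 + 5 + 1 + 1 + 1 = 3148 (decimal)
Compare 6759 vs 3148: smaller = 3148
3148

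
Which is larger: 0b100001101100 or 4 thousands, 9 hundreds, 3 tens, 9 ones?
Convert 0b100001101100 (binary) → 2048 + 64 + 32 + 8 + 4 = 2156 (decimal)
Convert 4 thousands, 9 hundreds, 3 tens, 9 ones (place-value notation) → 4×1000 + 9×100 + 3×10 + 9 = 4939 (decimal)
Compare 2156 vs 4939: larger = 4939
4939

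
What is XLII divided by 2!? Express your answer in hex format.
Convert XLII (Roman numeral) → 40 + 1 + 1 = 42 (decimal)
Convert 2! (factorial) → 2 (decimal)
Compute 42 ÷ 2 = 21
Convert 21 (decimal) → 21 = 1×16 + 5 → 0x15 (hexadecimal)
0x15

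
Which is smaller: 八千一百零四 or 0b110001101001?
Convert 八千一百零四 (Chinese numeral) → 8×1000 + 1×100 + 4 = 8104 (decimal)
Convert 0b110001101001 (binary) → 2048 + 1024 + 64 + 32 + 8 + 1 = 3177 (decimal)
Compare 8104 vs 3177: smaller = 3177
3177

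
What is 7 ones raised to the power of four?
Convert 7 ones (place-value notation) → 7 (decimal)
Convert four (English words) → 4 (decimal)
Compute 7 ^ 4 = 2401
2401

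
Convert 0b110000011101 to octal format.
Convert 0b110000011101 (binary) → 2048 + 1024 + 16 + 8 + 4 + 1 = 3101 (decimal)
Convert 3101 (decimal) → 3101 = 6×512 + 3×8 + 5 → 0o6035 (octal)
0o6035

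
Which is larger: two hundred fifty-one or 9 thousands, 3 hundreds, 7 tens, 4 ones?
Convert two hundred fifty-one (English words) → 2×100 + 51 = 251 (decimal)
Convert 9 thousands, 3 hundreds, 7 tens, 4 ones (place-value notation) → 9×1000 + 3×100 + 7×10 + 4 = 9374 (decimal)
Compare 251 vs 9374: larger = 9374
9374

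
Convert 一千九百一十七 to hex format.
Convert 一千九百一十七 (Chinese numeral) → 1×1000 + 9×100 + 1×10 + 7 = 1917 (decimal)
Convert 1917 (decimal) → 1917 = 7×256 + 7×16 + 13 → 0x77D (hexadecimal)
0x77D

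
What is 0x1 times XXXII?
Convert 0x1 (hexadecimal) → 1 (decimal)
Convert XXXII (Roman numeral) → 10 + 10 + 10 + 1 + 1 = 32 (decimal)
Compute 1 × 32 = 32
32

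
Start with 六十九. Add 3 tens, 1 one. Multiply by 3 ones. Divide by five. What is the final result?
Convert 六十九 (Chinese numeral) → 6×10 + 9 = 69 (decimal)
Start: 69
Convert 3 tens, 1 one (place-value notation) → 3×10 + 1 = 31 (decimal)
69 + 31 = 100
Convert 3 ones (place-value notation) → 3 (decimal)
100 × 3 = 300
Convert five (English words) → 5 (decimal)
300 ÷ 5 = 60
60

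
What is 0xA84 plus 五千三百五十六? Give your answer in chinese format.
Convert 0xA84 (hexadecimal) → 10×256 + 8×16 + 4 = 2692 (decimal)
Convert 五千三百五十六 (Chinese numeral) → 5×1000 + 3×100 + 5×10 + 6 = 5356 (decimal)
Compute 2692 + 5356 = 8048
Convert 8048 (decimal) → 8048 = 8×1000 + 4×10 + 8 → 八千零四十八 (Chinese numeral)
八千零四十八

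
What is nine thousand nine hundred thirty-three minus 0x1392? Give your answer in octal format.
Convert nine thousand nine hundred thirty-three (English words) → 9×1000 + 9×100 + 33 = 9933 (decimal)
Convert 0x1392 (hexadecimal) → 1×4096 + 3×256 + 9×16 + 2 = 5010 (decimal)
Compute 9933 - 5010 = 4923
Convert 4923 (decimal) → 4923 = 1×4096 + 1×512 + 4×64 + 7×8 + 3 → 0o11473 (octal)
0o11473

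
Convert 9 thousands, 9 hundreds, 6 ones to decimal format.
Convert 9 thousands, 9 hundreds, 6 ones (place-value notation) → 9×1000 + 9×100 + 6 = 9906 (decimal)
9906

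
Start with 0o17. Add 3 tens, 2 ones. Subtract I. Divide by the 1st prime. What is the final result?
Convert 0o17 (octal) → 1×8 + 7 = 15 (decimal)
Start: 15
Convert 3 tens, 2 ones (place-value notation) → 3×10 + 2 = 32 (decimal)
15 + 32 = 47
Convert I (Roman numeral) → 1 (decimal)
47 - 1 = 46
Convert the 1st prime (prime index) → 2 (decimal)
46 ÷ 2 = 23
23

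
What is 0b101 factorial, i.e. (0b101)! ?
Convert 0b101 (binary) → 4 + 1 = 5 (decimal)
Compute 5! = 120
120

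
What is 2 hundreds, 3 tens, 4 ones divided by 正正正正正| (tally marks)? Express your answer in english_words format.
Convert 2 hundreds, 3 tens, 4 ones (place-value notation) → 2×100 + 3×10 + 4 = 234 (decimal)
Convert 正正正正正| (tally marks) → 5 + 5 + 5 + 5 + 5 + 1 = 26 (decimal)
Compute 234 ÷ 26 = 9
Convert 9 (decimal) → nine (English words)
nine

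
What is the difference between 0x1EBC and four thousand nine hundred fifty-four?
Convert 0x1EBC (hexadecimal) → 1×4096 + 14×256 + 11×16 + 12 = 7868 (decimal)
Convert four thousand nine hundred fifty-four (English words) → 4×1000 + 9×100 + 54 = 4954 (decimal)
Difference: |7868 - 4954| = 2914
2914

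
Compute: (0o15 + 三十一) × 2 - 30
Convert 0o15 (octal) → 1×8 + 5 = 13 (decimal)
Convert 三十一 (Chinese numeral) → 3×10 + 1 = 31 (decimal)
Expression in decimal: (13 + 31) × 2 - 30
Parentheses first: 13 + 31 = 44
Multiply: 44 × 2 = 88
Subtract: 88 - 30 = 58
58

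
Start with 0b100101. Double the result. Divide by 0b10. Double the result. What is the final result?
Convert 0b100101 (binary) → 32 + 4 + 1 = 37 (decimal)
Start: 37
37 × 2 = 74
Convert 0b10 (binary) → 2 (decimal)
74 ÷ 2 = 37
37 × 2 = 74
74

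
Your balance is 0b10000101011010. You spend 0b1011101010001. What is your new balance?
Convert 0b10000101011010 (binary) → 8192 + 256 + 64 + 16 + 8 + 2 = 8538 (decimal)
Convert 0b1011101010001 (binary) → 4096 + 1024 + 512 + 256 + 64 + 16 + 1 = 5969 (decimal)
Compute 8538 - 5969 = 2569
2569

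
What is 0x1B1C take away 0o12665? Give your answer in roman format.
Convert 0x1B1C (hexadecimal) → 1×4096 + 11×256 + 1×16 + 12 = 6940 (decimal)
Convert 0o12665 (octal) → 1×4096 + 2×512 + 6×64 + 6×8 + 5 = 5557 (decimal)
Compute 6940 - 5557 = 1383
Convert 1383 (decimal) → 1383 = 1000 + 100 + 100 + 100 + 50 + 10 + 10 + 10 + 1 + 1 + 1 → MCCCLXXXIII (Roman numeral)
MCCCLXXXIII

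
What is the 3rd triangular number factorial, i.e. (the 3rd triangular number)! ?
Convert the 3rd triangular number (triangular index) → 3×4/2 = 6 (decimal)
Compute 6! = 720
720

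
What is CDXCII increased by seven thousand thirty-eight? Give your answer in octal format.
Convert CDXCII (Roman numeral) → 400 + 90 + 1 + 1 = 492 (decimal)
Convert seven thousand thirty-eight (English words) → 7×1000 + 38 = 7038 (decimal)
Compute 492 + 7038 = 7530
Convert 7530 (decimal) → 7530 = 1×4096 + 6×512 + 5×64 + 5×8 + 2 → 0o16552 (octal)
0o16552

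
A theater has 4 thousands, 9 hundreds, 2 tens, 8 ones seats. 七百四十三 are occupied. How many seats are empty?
Convert 4 thousands, 9 hundreds, 2 tens, 8 ones (place-value notation) → 4×1000 + 9×100 + 2×10 + 8 = 4928 (decimal)
Convert 七百四十三 (Chinese numeral) → 7×100 + 4×10 + 3 = 743 (decimal)
Compute 4928 - 743 = 4185
4185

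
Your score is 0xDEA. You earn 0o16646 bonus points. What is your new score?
Convert 0xDEA (hexadecimal) → 13×256 + 14×16 + 10 = 3562 (decimal)
Convert 0o16646 (octal) → 1×4096 + 6×512 + 6×64 + 4×8 + 6 = 7590 (decimal)
Compute 3562 + 7590 = 11152
11152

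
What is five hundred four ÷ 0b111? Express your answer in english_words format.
Convert five hundred four (English words) → 5×100 + 4 = 504 (decimal)
Convert 0b111 (binary) → 4 + 2 + 1 = 7 (decimal)
Compute 504 ÷ 7 = 72
Convert 72 (decimal) → seventy-two (English words)
seventy-two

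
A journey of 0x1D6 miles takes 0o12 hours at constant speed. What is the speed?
Convert 0x1D6 (hexadecimal) → 1×256 + 13×16 + 6 = 470 (decimal)
Convert 0o12 (octal) → 1×8 + 2 = 10 (decimal)
Compute 470 ÷ 10 = 47
47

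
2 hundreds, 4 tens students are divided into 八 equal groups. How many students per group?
Convert 2 hundreds, 4 tens (place-value notation) → 2×100 + 4×10 = 240 (decimal)
Convert 八 (Chinese numeral) → 8 (decimal)
Compute 240 ÷ 8 = 30
30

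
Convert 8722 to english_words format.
Convert 8722 (decimal) → 8722 = 8×1000 + 7×100 + 22 → eight thousand seven hundred twenty-two (English words)
eight thousand seven hundred twenty-two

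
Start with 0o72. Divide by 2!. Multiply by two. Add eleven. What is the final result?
Convert 0o72 (octal) → 7×8 + 2 = 58 (decimal)
Start: 58
Convert 2! (factorial) → 2 (decimal)
58 ÷ 2 = 29
Convert two (English words) → 2 (decimal)
29 × 2 = 58
Convert eleven (English words) → 11 (decimal)
58 + 11 = 69
69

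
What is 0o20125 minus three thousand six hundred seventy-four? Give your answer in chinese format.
Convert 0o20125 (octal) → 2×4096 + 1×64 + 2×8 + 5 = 8277 (decimal)
Convert three thousand six hundred seventy-four (English words) → 3×1000 + 6×100 + 74 = 3674 (decimal)
Compute 8277 - 3674 = 4603
Convert 4603 (decimal) → 4603 = 4×1000 + 6×100 + 3 → 四千六百零三 (Chinese numeral)
四千六百零三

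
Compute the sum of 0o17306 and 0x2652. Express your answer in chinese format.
Convert 0o17306 (octal) → 1×4096 + 7×512 + 3×64 + 6 = 7878 (decimal)
Convert 0x2652 (hexadecimal) → 2×4096 + 6×256 + 5×16 + 2 = 9810 (decimal)
Compute 7878 + 9810 = 17688
Convert 17688 (decimal) → 17688 = 1×10000 + 7×1000 + 6×100 + 8×10 + 8 → 一万七千六百八十八 (Chinese numeral)
一万七千六百八十八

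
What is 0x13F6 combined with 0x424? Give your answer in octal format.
Convert 0x13F6 (hexadecimal) → 1×4096 + 3×256 + 15×16 + 6 = 5110 (decimal)
Convert 0x424 (hexadecimal) → 4×256 + 2×16 + 4 = 1060 (decimal)
Compute 5110 + 1060 = 6170
Convert 6170 (decimal) → 6170 = 1×4096 + 4×512 + 3×8 + 2 → 0o14032 (octal)
0o14032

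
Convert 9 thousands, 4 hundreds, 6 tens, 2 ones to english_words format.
Convert 9 thousands, 4 hundreds, 6 tens, 2 ones (place-value notation) → 9×1000 + 4×100 + 6×10 + 2 = 9462 (decimal)
Convert 9462 (decimal) → 9462 = 9×1000 + 4×100 + 62 → nine thousand four hundred sixty-two (English words)
nine thousand four hundred sixty-two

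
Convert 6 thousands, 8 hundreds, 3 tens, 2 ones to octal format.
Convert 6 thousands, 8 hundreds, 3 tens, 2 ones (place-value notation) → 6×1000 + 8×100 + 3×10 + 2 = 6832 (decimal)
Convert 6832 (decimal) → 6832 = 1×4096 + 5×512 + 2×64 + 6×8 → 0o15260 (octal)
0o15260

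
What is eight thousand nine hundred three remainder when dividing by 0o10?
Convert eight thousand nine hundred three (English words) → 8×1000 + 9×100 + 3 = 8903 (decimal)
Convert 0o10 (octal) → 1×8 = 8 (decimal)
Compute 8903 mod 8 = 7
7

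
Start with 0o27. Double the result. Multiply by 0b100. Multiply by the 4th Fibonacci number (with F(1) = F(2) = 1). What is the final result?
Convert 0o27 (octal) → 2×8 + 7 = 23 (decimal)
Start: 23
23 × 2 = 46
Convert 0b100 (binary) → 4 (decimal)
46 × 4 = 184
Convert the 4th Fibonacci number (with F(1) = F(2) = 1) (Fibonacci index) → 1, 1, 2, 3 → 3 (decimal)
184 × 3 = 552
552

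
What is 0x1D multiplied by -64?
Convert 0x1D (hexadecimal) → 1×16 + 13 = 29 (decimal)
Compute 29 × -64 = -1856
-1856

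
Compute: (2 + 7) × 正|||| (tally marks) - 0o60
Convert 正|||| (tally marks) → 5 + 4 = 9 (decimal)
Convert 0o60 (octal) → 6×8 = 48 (decimal)
Expression in decimal: (2 + 7) × 9 - 48
Parentheses first: 2 + 7 = 9
Multiply: 9 × 9 = 81
Subtract: 81 - 48 = 33
33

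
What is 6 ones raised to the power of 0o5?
Convert 6 ones (place-value notation) → 6 (decimal)
Convert 0o5 (octal) → 5 (decimal)
Compute 6 ^ 5 = 7776
7776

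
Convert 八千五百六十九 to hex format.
Convert 八千五百六十九 (Chinese numeral) → 8×1000 + 5×100 + 6×10 + 9 = 8569 (decimal)
Convert 8569 (decimal) → 8569 = 2×4096 + 1×256 + 7×16 + 9 → 0x2179 (hexadecimal)
0x2179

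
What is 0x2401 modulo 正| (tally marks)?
Convert 0x2401 (hexadecimal) → 2×4096 + 4×256 + 1 = 9217 (decimal)
Convert 正| (tally marks) → 5 + 1 = 6 (decimal)
Compute 9217 mod 6 = 1
1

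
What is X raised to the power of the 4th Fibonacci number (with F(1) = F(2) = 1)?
Convert X (Roman numeral) → 10 (decimal)
Convert the 4th Fibonacci number (with F(1) = F(2) = 1) (Fibonacci index) → 1, 1, 2, 3 → 3 (decimal)
Compute 10 ^ 3 = 1000
1000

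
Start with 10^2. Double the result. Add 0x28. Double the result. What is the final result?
Convert 10^2 (power) → 100 (decimal)
Start: 100
100 × 2 = 200
Convert 0x28 (hexadecimal) → 2×16 + 8 = 40 (decimal)
200 + 40 = 240
240 × 2 = 480
480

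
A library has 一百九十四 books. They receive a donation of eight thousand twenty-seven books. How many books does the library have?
Convert 一百九十四 (Chinese numeral) → 1×100 + 9×10 + 4 = 194 (decimal)
Convert eight thousand twenty-seven (English words) → 8×1000 + 27 = 8027 (decimal)
Compute 194 + 8027 = 8221
8221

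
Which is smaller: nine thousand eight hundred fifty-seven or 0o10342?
Convert nine thousand eight hundred fifty-seven (English words) → 9×1000 + 8×100 + 57 = 9857 (decimal)
Convert 0o10342 (octal) → 1×4096 + 3×64 + 4×8 + 2 = 4322 (decimal)
Compare 9857 vs 4322: smaller = 4322
4322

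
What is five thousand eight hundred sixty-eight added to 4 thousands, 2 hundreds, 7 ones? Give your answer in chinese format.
Convert five thousand eight hundred sixty-eight (English words) → 5×1000 + 8×100 + 68 = 5868 (decimal)
Convert 4 thousands, 2 hundreds, 7 ones (place-value notation) → 4×1000 + 2×100 + 7 = 4207 (decimal)
Compute 5868 + 4207 = 10075
Convert 10075 (decimal) → 10075 = 1×10000 + 7×10 + 5 → 一万零七十五 (Chinese numeral)
一万零七十五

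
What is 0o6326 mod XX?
Convert 0o6326 (octal) → 6×512 + 3×64 + 2×8 + 6 = 3286 (decimal)
Convert XX (Roman numeral) → 10 + 10 = 20 (decimal)
Compute 3286 mod 20 = 6
6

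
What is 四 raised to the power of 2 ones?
Convert 四 (Chinese numeral) → 4 (decimal)
Convert 2 ones (place-value notation) → 2 (decimal)
Compute 4 ^ 2 = 16
16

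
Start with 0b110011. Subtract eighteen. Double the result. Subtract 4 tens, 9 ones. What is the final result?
Convert 0b110011 (binary) → 32 + 16 + 2 + 1 = 51 (decimal)
Start: 51
Convert eighteen (English words) → 18 (decimal)
51 - 18 = 33
33 × 2 = 66
Convert 4 tens, 9 ones (place-value notation) → 4×10 + 9 = 49 (decimal)
66 - 49 = 17
17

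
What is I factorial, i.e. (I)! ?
Convert I (Roman numeral) → 1 (decimal)
Compute 1! = 1
1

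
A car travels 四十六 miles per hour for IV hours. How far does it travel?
Convert 四十六 (Chinese numeral) → 4×10 + 6 = 46 (decimal)
Convert IV (Roman numeral) → 4 (decimal)
Compute 46 × 4 = 184
184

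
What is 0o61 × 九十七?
Convert 0o61 (octal) → 6×8 + 1 = 49 (decimal)
Convert 九十七 (Chinese numeral) → 9×10 + 7 = 97 (decimal)
Compute 49 × 97 = 4753
4753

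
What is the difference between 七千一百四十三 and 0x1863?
Convert 七千一百四十三 (Chinese numeral) → 7×1000 + 1×100 + 4×10 + 3 = 7143 (decimal)
Convert 0x1863 (hexadecimal) → 1×4096 + 8×256 + 6×16 + 3 = 6243 (decimal)
Difference: |7143 - 6243| = 900
900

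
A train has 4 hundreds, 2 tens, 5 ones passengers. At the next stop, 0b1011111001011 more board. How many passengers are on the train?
Convert 4 hundreds, 2 tens, 5 ones (place-value notation) → 4×100 + 2×10 + 5 = 425 (decimal)
Convert 0b1011111001011 (binary) → 4096 + 1024 + 512 + 256 + 128 + 64 + 8 + 2 + 1 = 6091 (decimal)
Compute 425 + 6091 = 6516
6516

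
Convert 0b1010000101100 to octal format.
Convert 0b1010000101100 (binary) → 4096 + 1024 + 32 + 8 + 4 = 5164 (decimal)
Convert 5164 (decimal) → 5164 = 1×4096 + 2×512 + 5×8 + 4 → 0o12054 (octal)
0o12054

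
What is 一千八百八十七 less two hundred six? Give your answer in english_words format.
Convert 一千八百八十七 (Chinese numeral) → 1×1000 + 8×100 + 8×10 + 7 = 1887 (decimal)
Convert two hundred six (English words) → 2×100 + 6 = 206 (decimal)
Compute 1887 - 206 = 1681
Convert 1681 (decimal) → 1681 = 1×1000 + 6×100 + 81 → one thousand six hundred eighty-one (English words)
one thousand six hundred eighty-one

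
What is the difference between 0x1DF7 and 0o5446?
Convert 0x1DF7 (hexadecimal) → 1×4096 + 13×256 + 15×16 + 7 = 7671 (decimal)
Convert 0o5446 (octal) → 5×512 + 4×64 + 4×8 + 6 = 2854 (decimal)
Difference: |7671 - 2854| = 4817
4817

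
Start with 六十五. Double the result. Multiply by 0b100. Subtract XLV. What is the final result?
Convert 六十五 (Chinese numeral) → 6×10 + 5 = 65 (decimal)
Start: 65
65 × 2 = 130
Convert 0b100 (binary) → 4 (decimal)
130 × 4 = 520
Convert XLV (Roman numeral) → 40 + 5 = 45 (decimal)
520 - 45 = 475
475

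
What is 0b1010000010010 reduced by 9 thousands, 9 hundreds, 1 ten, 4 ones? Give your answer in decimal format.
Convert 0b1010000010010 (binary) → 4096 + 1024 + 16 + 2 = 5138 (decimal)
Convert 9 thousands, 9 hundreds, 1 ten, 4 ones (place-value notation) → 9×1000 + 9×100 + 1×10 + 4 = 9914 (decimal)
Compute 5138 - 9914 = -4776
-4776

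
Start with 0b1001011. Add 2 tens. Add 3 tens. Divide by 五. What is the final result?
Convert 0b1001011 (binary) → 64 + 8 + 2 + 1 = 75 (decimal)
Start: 75
Convert 2 tens (place-value notation) → 2×10 = 20 (decimal)
75 + 20 = 95
Convert 3 tens (place-value notation) → 3×10 = 30 (decimal)
95 + 30 = 125
Convert 五 (Chinese numeral) → 5 (decimal)
125 ÷ 5 = 25
25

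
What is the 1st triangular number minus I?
The 1st triangular number = 1×2/2 = 1
Convert I (Roman numeral) → 1 (decimal)
Compute 1 - 1 = 0
0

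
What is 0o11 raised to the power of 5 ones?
Convert 0o11 (octal) → 1×8 + 1 = 9 (decimal)
Convert 5 ones (place-value notation) → 5 (decimal)
Compute 9 ^ 5 = 59049
59049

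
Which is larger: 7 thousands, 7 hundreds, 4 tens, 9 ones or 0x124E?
Convert 7 thousands, 7 hundreds, 4 tens, 9 ones (place-value notation) → 7×1000 + 7×100 + 4×10 + 9 = 7749 (decimal)
Convert 0x124E (hexadecimal) → 1×4096 + 2×256 + 4×16 + 14 = 4686 (decimal)
Compare 7749 vs 4686: larger = 7749
7749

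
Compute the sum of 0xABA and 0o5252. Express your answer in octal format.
Convert 0xABA (hexadecimal) → 10×256 + 11×16 + 10 = 2746 (decimal)
Convert 0o5252 (octal) → 5×512 + 2×64 + 5×8 + 2 = 2730 (decimal)
Compute 2746 + 2730 = 5476
Convert 5476 (decimal) → 5476 = 1×4096 + 2×512 + 5×64 + 4×8 + 4 → 0o12544 (octal)
0o12544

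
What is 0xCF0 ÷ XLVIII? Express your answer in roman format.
Convert 0xCF0 (hexadecimal) → 12×256 + 15×16 = 3312 (decimal)
Convert XLVIII (Roman numeral) → 40 + 5 + 1 + 1 + 1 = 48 (decimal)
Compute 3312 ÷ 48 = 69
Convert 69 (decimal) → 69 = 50 + 10 + 9 → LXIX (Roman numeral)
LXIX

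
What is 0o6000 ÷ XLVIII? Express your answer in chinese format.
Convert 0o6000 (octal) → 6×512 = 3072 (decimal)
Convert XLVIII (Roman numeral) → 40 + 5 + 1 + 1 + 1 = 48 (decimal)
Compute 3072 ÷ 48 = 64
Convert 64 (decimal) → 64 = 6×10 + 4 → 六十四 (Chinese numeral)
六十四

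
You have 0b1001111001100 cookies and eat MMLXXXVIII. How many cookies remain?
Convert 0b1001111001100 (binary) → 4096 + 512 + 256 + 128 + 64 + 8 + 4 = 5068 (decimal)
Convert MMLXXXVIII (Roman numeral) → 1000 + 1000 + 50 + 10 + 10 + 10 + 5 + 1 + 1 + 1 = 2088 (decimal)
Compute 5068 - 2088 = 2980
2980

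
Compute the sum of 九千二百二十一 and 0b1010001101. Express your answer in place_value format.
Convert 九千二百二十一 (Chinese numeral) → 9×1000 + 2×100 + 2×10 + 1 = 9221 (decimal)
Convert 0b1010001101 (binary) → 512 + 128 + 8 + 4 + 1 = 653 (decimal)
Compute 9221 + 653 = 9874
Convert 9874 (decimal) → 9874 = 9×1000 + 8×100 + 7×10 + 4 → 9 thousands, 8 hundreds, 7 tens, 4 ones (place-value notation)
9 thousands, 8 hundreds, 7 tens, 4 ones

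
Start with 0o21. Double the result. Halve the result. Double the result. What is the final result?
Convert 0o21 (octal) → 2×8 + 1 = 17 (decimal)
Start: 17
17 × 2 = 34
34 ÷ 2 = 17
17 × 2 = 34
34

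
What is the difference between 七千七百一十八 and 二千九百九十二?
Convert 七千七百一十八 (Chinese numeral) → 7×1000 + 7×100 + 1×10 + 8 = 7718 (decimal)
Convert 二千九百九十二 (Chinese numeral) → 2×1000 + 9×100 + 9×10 + 2 = 2992 (decimal)
Difference: |7718 - 2992| = 4726
4726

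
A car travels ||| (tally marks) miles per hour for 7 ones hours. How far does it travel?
Convert ||| (tally marks) → 3 (decimal)
Convert 7 ones (place-value notation) → 7 (decimal)
Compute 3 × 7 = 21
21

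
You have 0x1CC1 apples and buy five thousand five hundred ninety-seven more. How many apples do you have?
Convert 0x1CC1 (hexadecimal) → 1×4096 + 12×256 + 12×16 + 1 = 7361 (decimal)
Convert five thousand five hundred ninety-seven (English words) → 5×1000 + 5×100 + 97 = 5597 (decimal)
Compute 7361 + 5597 = 12958
12958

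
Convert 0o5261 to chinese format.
Convert 0o5261 (octal) → 5×512 + 2×64 + 6×8 + 1 = 2737 (decimal)
Convert 2737 (decimal) → 2737 = 2×1000 + 7×100 + 3×10 + 7 → 二千七百三十七 (Chinese numeral)
二千七百三十七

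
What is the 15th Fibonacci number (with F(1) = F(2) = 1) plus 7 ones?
The 15th Fibonacci number (with F(1) = F(2) = 1): 1, 1, 2, 3, 5, 8, 13, 21, 34, 55, 89, 144, 233, 377, 610 → 610
Convert 7 ones (place-value notation) → 7 (decimal)
Compute 610 + 7 = 617
617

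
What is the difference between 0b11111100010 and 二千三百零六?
Convert 0b11111100010 (binary) → 1024 + 512 + 256 + 128 + 64 + 32 + 2 = 2018 (decimal)
Convert 二千三百零六 (Chinese numeral) → 2×1000 + 3×100 + 6 = 2306 (decimal)
Difference: |2018 - 2306| = 288
288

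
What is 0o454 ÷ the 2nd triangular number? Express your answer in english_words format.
Convert 0o454 (octal) → 4×64 + 5×8 + 4 = 300 (decimal)
Convert the 2nd triangular number (triangular index) → 2×3/2 = 3 (decimal)
Compute 300 ÷ 3 = 100
Convert 100 (decimal) → 100 = 1×100 → one hundred (English words)
one hundred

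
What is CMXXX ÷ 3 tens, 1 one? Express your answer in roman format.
Convert CMXXX (Roman numeral) → 900 + 10 + 10 + 10 = 930 (decimal)
Convert 3 tens, 1 one (place-value notation) → 3×10 + 1 = 31 (decimal)
Compute 930 ÷ 31 = 30
Convert 30 (decimal) → 30 = 10 + 10 + 10 → XXX (Roman numeral)
XXX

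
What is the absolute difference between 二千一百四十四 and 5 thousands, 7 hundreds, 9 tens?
Convert 二千一百四十四 (Chinese numeral) → 2×1000 + 1×100 + 4×10 + 4 = 2144 (decimal)
Convert 5 thousands, 7 hundreds, 9 tens (place-value notation) → 5×1000 + 7×100 + 9×10 = 5790 (decimal)
Compute |2144 - 5790| = 3646
3646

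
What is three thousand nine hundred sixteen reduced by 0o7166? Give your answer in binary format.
Convert three thousand nine hundred sixteen (English words) → 3×1000 + 9×100 + 16 = 3916 (decimal)
Convert 0o7166 (octal) → 7×512 + 1×64 + 6×8 + 6 = 3702 (decimal)
Compute 3916 - 3702 = 214
Convert 214 (decimal) → 214 = 128 + 64 + 16 + 4 + 2 → 0b11010110 (binary)
0b11010110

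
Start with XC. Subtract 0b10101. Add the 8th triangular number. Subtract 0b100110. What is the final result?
Convert XC (Roman numeral) → 90 (decimal)
Start: 90
Convert 0b10101 (binary) → 16 + 4 + 1 = 21 (decimal)
90 - 21 = 69
Convert the 8th triangular number (triangular index) → 8×9/2 = 36 (decimal)
69 + 36 = 105
Convert 0b100110 (binary) → 32 + 4 + 2 = 38 (decimal)
105 - 38 = 67
67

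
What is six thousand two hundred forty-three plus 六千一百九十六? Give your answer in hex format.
Convert six thousand two hundred forty-three (English words) → 6×1000 + 2×100 + 43 = 6243 (decimal)
Convert 六千一百九十六 (Chinese numeral) → 6×1000 + 1×100 + 9×10 + 6 = 6196 (decimal)
Compute 6243 + 6196 = 12439
Convert 12439 (decimal) → 12439 = 3×4096 + 9×16 + 7 → 0x3097 (hexadecimal)
0x3097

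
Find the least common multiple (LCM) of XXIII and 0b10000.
Convert XXIII (Roman numeral) → 10 + 10 + 1 + 1 + 1 = 23 (decimal)
Convert 0b10000 (binary) → 16 (decimal)
Compute lcm(23, 16) = 368
368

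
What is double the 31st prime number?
The 31st prime number = 127
Compute 127 × 2 = 254
254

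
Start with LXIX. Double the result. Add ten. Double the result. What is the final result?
Convert LXIX (Roman numeral) → 50 + 10 + 9 = 69 (decimal)
Start: 69
69 × 2 = 138
Convert ten (English words) → 10 (decimal)
138 + 10 = 148
148 × 2 = 296
296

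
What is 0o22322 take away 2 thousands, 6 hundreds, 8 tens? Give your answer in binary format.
Convert 0o22322 (octal) → 2×4096 + 2×512 + 3×64 + 2×8 + 2 = 9426 (decimal)
Convert 2 thousands, 6 hundreds, 8 tens (place-value notation) → 2×1000 + 6×100 + 8×10 = 2680 (decimal)
Compute 9426 - 2680 = 6746
Convert 6746 (decimal) → 6746 = 4096 + 2048 + 512 + 64 + 16 + 8 + 2 → 0b1101001011010 (binary)
0b1101001011010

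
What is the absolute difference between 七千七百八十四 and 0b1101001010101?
Convert 七千七百八十四 (Chinese numeral) → 7×1000 + 7×100 + 8×10 + 4 = 7784 (decimal)
Convert 0b1101001010101 (binary) → 4096 + 2048 + 512 + 64 + 16 + 4 + 1 = 6741 (decimal)
Compute |7784 - 6741| = 1043
1043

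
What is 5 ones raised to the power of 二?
Convert 5 ones (place-value notation) → 5 (decimal)
Convert 二 (Chinese numeral) → 2 (decimal)
Compute 5 ^ 2 = 25
25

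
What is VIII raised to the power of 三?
Convert VIII (Roman numeral) → 5 + 1 + 1 + 1 = 8 (decimal)
Convert 三 (Chinese numeral) → 3 (decimal)
Compute 8 ^ 3 = 512
512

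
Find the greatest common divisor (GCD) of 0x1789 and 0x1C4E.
Convert 0x1789 (hexadecimal) → 1×4096 + 7×256 + 8×16 + 9 = 6025 (decimal)
Convert 0x1C4E (hexadecimal) → 1×4096 + 12×256 + 4×16 + 14 = 7246 (decimal)
Compute gcd(6025, 7246) = 1
1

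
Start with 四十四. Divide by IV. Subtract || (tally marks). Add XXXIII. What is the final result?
Convert 四十四 (Chinese numeral) → 4×10 + 4 = 44 (decimal)
Start: 44
Convert IV (Roman numeral) → 4 (decimal)
44 ÷ 4 = 11
Convert || (tally marks) → 2 (decimal)
11 - 2 = 9
Convert XXXIII (Roman numeral) → 10 + 10 + 10 + 1 + 1 + 1 = 33 (decimal)
9 + 33 = 42
42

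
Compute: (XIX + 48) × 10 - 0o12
Convert XIX (Roman numeral) → 10 + 9 = 19 (decimal)
Convert 0o12 (octal) → 1×8 + 2 = 10 (decimal)
Expression in decimal: (19 + 48) × 10 - 10
Parentheses first: 19 + 48 = 67
Multiply: 67 × 10 = 670
Subtract: 670 - 10 = 660
660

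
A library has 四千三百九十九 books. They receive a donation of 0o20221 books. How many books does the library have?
Convert 四千三百九十九 (Chinese numeral) → 4×1000 + 3×100 + 9×10 + 9 = 4399 (decimal)
Convert 0o20221 (octal) → 2×4096 + 2×64 + 2×8 + 1 = 8337 (decimal)
Compute 4399 + 8337 = 12736
12736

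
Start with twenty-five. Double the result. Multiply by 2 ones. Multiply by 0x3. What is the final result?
Convert twenty-five (English words) → 25 (decimal)
Start: 25
25 × 2 = 50
Convert 2 ones (place-value notation) → 2 (decimal)
50 × 2 = 100
Convert 0x3 (hexadecimal) → 3 (decimal)
100 × 3 = 300
300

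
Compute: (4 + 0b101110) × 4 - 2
Convert 0b101110 (binary) → 32 + 8 + 4 + 2 = 46 (decimal)
Expression in decimal: (4 + 46) × 4 - 2
Parentheses first: 4 + 46 = 50
Multiply: 50 × 4 = 200
Subtract: 200 - 2 = 198
198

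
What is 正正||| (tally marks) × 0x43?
Convert 正正||| (tally marks) → 5 + 5 + 3 = 13 (decimal)
Convert 0x43 (hexadecimal) → 4×16 + 3 = 67 (decimal)
Compute 13 × 67 = 871
871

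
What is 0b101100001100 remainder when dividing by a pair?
Convert 0b101100001100 (binary) → 2048 + 512 + 256 + 8 + 4 = 2828 (decimal)
Convert a pair (colloquial) → 2 (decimal)
Compute 2828 mod 2 = 0
0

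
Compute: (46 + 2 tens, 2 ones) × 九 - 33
Convert 2 tens, 2 ones (place-value notation) → 2×10 + 2 = 22 (decimal)
Convert 九 (Chinese numeral) → 9 (decimal)
Expression in decimal: (46 + 22) × 9 - 33
Parentheses first: 46 + 22 = 68
Multiply: 68 × 9 = 612
Subtract: 612 - 33 = 579
579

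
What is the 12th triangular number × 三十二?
Convert the 12th triangular number (triangular index) → 12×13/2 = 78 (decimal)
Convert 三十二 (Chinese numeral) → 3×10 + 2 = 32 (decimal)
Compute 78 × 32 = 2496
2496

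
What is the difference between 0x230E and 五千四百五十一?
Convert 0x230E (hexadecimal) → 2×4096 + 3×256 + 14 = 8974 (decimal)
Convert 五千四百五十一 (Chinese numeral) → 5×1000 + 4×100 + 5×10 + 1 = 5451 (decimal)
Difference: |8974 - 5451| = 3523
3523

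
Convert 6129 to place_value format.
Convert 6129 (decimal) → 6129 = 6×1000 + 1×100 + 2×10 + 9 → 6 thousands, 1 hundred, 2 tens, 9 ones (place-value notation)
6 thousands, 1 hundred, 2 tens, 9 ones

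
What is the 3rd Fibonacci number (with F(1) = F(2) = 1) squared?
The 3rd Fibonacci number (with F(1) = F(2) = 1): 1, 1, 2 → 2
Compute 2² = 2 × 2 = 4
4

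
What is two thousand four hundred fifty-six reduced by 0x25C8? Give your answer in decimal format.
Convert two thousand four hundred fifty-six (English words) → 2×1000 + 4×100 + 56 = 2456 (decimal)
Convert 0x25C8 (hexadecimal) → 2×4096 + 5×256 + 12×16 + 8 = 9672 (decimal)
Compute 2456 - 9672 = -7216
-7216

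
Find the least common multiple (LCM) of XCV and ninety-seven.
Convert XCV (Roman numeral) → 90 + 5 = 95 (decimal)
Convert ninety-seven (English words) → 97 (decimal)
Compute lcm(95, 97) = 9215
9215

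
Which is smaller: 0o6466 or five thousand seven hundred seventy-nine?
Convert 0o6466 (octal) → 6×512 + 4×64 + 6×8 + 6 = 3382 (decimal)
Convert five thousand seven hundred seventy-nine (English words) → 5×1000 + 7×100 + 79 = 5779 (decimal)
Compare 3382 vs 5779: smaller = 3382
3382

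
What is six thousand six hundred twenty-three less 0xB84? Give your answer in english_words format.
Convert six thousand six hundred twenty-three (English words) → 6×1000 + 6×100 + 23 = 6623 (decimal)
Convert 0xB84 (hexadecimal) → 11×256 + 8×16 + 4 = 2948 (decimal)
Compute 6623 - 2948 = 3675
Convert 3675 (decimal) → 3675 = 3×1000 + 6×100 + 75 → three thousand six hundred seventy-five (English words)
three thousand six hundred seventy-five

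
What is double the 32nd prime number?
The 32nd prime number = 131
Compute 131 × 2 = 262
262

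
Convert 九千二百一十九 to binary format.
Convert 九千二百一十九 (Chinese numeral) → 9×1000 + 2×100 + 1×10 + 9 = 9219 (decimal)
Convert 9219 (decimal) → 9219 = 8192 + 1024 + 2 + 1 → 0b10010000000011 (binary)
0b10010000000011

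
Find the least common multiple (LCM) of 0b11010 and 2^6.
Convert 0b11010 (binary) → 16 + 8 + 2 = 26 (decimal)
Convert 2^6 (power) → 64 (decimal)
Compute lcm(26, 64) = 832
832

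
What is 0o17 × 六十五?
Convert 0o17 (octal) → 1×8 + 7 = 15 (decimal)
Convert 六十五 (Chinese numeral) → 6×10 + 5 = 65 (decimal)
Compute 15 × 65 = 975
975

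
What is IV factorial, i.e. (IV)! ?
Convert IV (Roman numeral) → 4 (decimal)
Compute 4! = 24
24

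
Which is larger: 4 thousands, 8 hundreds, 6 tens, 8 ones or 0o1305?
Convert 4 thousands, 8 hundreds, 6 tens, 8 ones (place-value notation) → 4×1000 + 8×100 + 6×10 + 8 = 4868 (decimal)
Convert 0o1305 (octal) → 1×512 + 3×64 + 5 = 709 (decimal)
Compare 4868 vs 709: larger = 4868
4868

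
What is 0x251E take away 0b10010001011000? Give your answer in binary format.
Convert 0x251E (hexadecimal) → 2×4096 + 5×256 + 1×16 + 14 = 9502 (decimal)
Convert 0b10010001011000 (binary) → 8192 + 1024 + 64 + 16 + 8 = 9304 (decimal)
Compute 9502 - 9304 = 198
Convert 198 (decimal) → 198 = 128 + 64 + 4 + 2 → 0b11000110 (binary)
0b11000110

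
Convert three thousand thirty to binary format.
Convert three thousand thirty (English words) → 3×1000 + 30 = 3030 (decimal)
Convert 3030 (decimal) → 3030 = 2048 + 512 + 256 + 128 + 64 + 16 + 4 + 2 → 0b101111010110 (binary)
0b101111010110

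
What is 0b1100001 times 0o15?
Convert 0b1100001 (binary) → 64 + 32 + 1 = 97 (decimal)
Convert 0o15 (octal) → 1×8 + 5 = 13 (decimal)
Compute 97 × 13 = 1261
1261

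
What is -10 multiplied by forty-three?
Convert forty-three (English words) → 43 (decimal)
Compute -10 × 43 = -430
-430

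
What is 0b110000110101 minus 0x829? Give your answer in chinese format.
Convert 0b110000110101 (binary) → 2048 + 1024 + 32 + 16 + 4 + 1 = 3125 (decimal)
Convert 0x829 (hexadecimal) → 8×256 + 2×16 + 9 = 2089 (decimal)
Compute 3125 - 2089 = 1036
Convert 1036 (decimal) → 1036 = 1×1000 + 3×10 + 6 → 一千零三十六 (Chinese numeral)
一千零三十六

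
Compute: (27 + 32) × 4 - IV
Convert IV (Roman numeral) → 4 (decimal)
Expression in decimal: (27 + 32) × 4 - 4
Parentheses first: 27 + 32 = 59
Multiply: 59 × 4 = 236
Subtract: 236 - 4 = 232
232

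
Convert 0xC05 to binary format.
Convert 0xC05 (hexadecimal) → 12×256 + 5 = 3077 (decimal)
Convert 3077 (decimal) → 3077 = 2048 + 1024 + 4 + 1 → 0b110000000101 (binary)
0b110000000101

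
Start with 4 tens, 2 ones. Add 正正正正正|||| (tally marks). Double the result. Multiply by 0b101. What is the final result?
Convert 4 tens, 2 ones (place-value notation) → 4×10 + 2 = 42 (decimal)
Start: 42
Convert 正正正正正|||| (tally marks) → 5 + 5 + 5 + 5 + 5 + 4 = 29 (decimal)
42 + 29 = 71
71 × 2 = 142
Convert 0b101 (binary) → 4 + 1 = 5 (decimal)
142 × 5 = 710
710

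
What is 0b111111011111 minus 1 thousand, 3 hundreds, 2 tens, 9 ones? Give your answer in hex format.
Convert 0b111111011111 (binary) → 2048 + 1024 + 512 + 256 + 128 + 64 + 16 + 8 + 4 + 2 + 1 = 4063 (decimal)
Convert 1 thousand, 3 hundreds, 2 tens, 9 ones (place-value notation) → 1×1000 + 3×100 + 2×10 + 9 = 1329 (decimal)
Compute 4063 - 1329 = 2734
Convert 2734 (decimal) → 2734 = 10×256 + 10×16 + 14 → 0xAAE (hexadecimal)
0xAAE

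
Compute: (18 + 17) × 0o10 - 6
Convert 0o10 (octal) → 1×8 = 8 (decimal)
Expression in decimal: (18 + 17) × 8 - 6
Parentheses first: 18 + 17 = 35
Multiply: 35 × 8 = 280
Subtract: 280 - 6 = 274
274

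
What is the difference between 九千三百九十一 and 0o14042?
Convert 九千三百九十一 (Chinese numeral) → 9×1000 + 3×100 + 9×10 + 1 = 9391 (decimal)
Convert 0o14042 (octal) → 1×4096 + 4×512 + 4×8 + 2 = 6178 (decimal)
Difference: |9391 - 6178| = 3213
3213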